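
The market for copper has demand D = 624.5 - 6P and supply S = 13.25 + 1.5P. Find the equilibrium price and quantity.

P* = 81.5, Q* = 135.5

Set D = S: 624.5 - 6P = 13.25 + 1.5P.
611.25 = 7.5P, so P* = 81.5.
Q* = 624.5 − 6(81.5) = 135.5.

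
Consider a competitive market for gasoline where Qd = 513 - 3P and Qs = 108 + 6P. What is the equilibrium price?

Set Qd = Qs: 513 - 3P = 108 + 6P.
405 = 9P, so P* = 45.
Q* = 513 − 3(45) = 378.

P* = 45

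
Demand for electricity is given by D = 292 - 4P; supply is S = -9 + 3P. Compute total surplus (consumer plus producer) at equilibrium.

Equilibrium: 292 - 4P = -9 + 3P gives P* = 43, Q* = 120.
Demand choke price: P = 73; supply starts at P = 3.
CS = ½(73 − 43)(120) = 1800; PS = ½(43 − 3)(120) = 2400.

Total surplus = 4200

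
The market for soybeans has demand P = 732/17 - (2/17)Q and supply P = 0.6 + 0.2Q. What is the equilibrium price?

Set the two price expressions equal: 732/17 - (2/17)Q = 0.6 + 0.2Q.
3609/85 = (27/85)Q, so Q* = 401/3.
P* = 732/17 − (2/17)(401/3) = 82/3.

P* = 82/3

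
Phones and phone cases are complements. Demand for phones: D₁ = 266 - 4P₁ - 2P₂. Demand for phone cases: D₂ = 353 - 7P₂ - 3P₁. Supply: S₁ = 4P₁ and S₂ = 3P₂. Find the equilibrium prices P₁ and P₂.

P₁ = 977/37, P₂ = 1013/37

Market 1: 266 - 4P₁ - 2P₂ = 4P₁ → 8P₁ + 2P₂ = 266.
Market 2: 10P₂ + 3P₁ = 353.
Eliminating P₂: 10×(1) − 2×(2) gives 74P₁ = 1954, so P₁ = 977/37.
Back-substitute into (2): P₂ = (353 − 3×977/37) / 10 = 1013/37.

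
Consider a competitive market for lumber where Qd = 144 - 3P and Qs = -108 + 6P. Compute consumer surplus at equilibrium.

Consumer surplus = 600

Equilibrium: 144 - 3P = -108 + 6P gives P* = 28, Q* = 60.
Demand choke price (Qd = 0): P = 48.
CS = ½(48 − 28)(60) = 600.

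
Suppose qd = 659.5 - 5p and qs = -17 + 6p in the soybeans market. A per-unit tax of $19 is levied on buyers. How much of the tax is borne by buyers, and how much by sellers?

Buyers bear 114/11, sellers bear 95/11

Pre-tax equilibrium: p* = 61.5, q* = 352.
Tax on buyers shifts demand to qd = 659.5 − 5(p + 19) = 564.5 - 5p.
564.5 - 5p = -17 + 6p gives seller price ps = 1163/22; buyers pay pb = 1163/22 + 19 = 1581/22.
New quantity: q = 659.5 − 5(1581/22) = 3302/11.
Buyer burden = 1581/22 − 61.5 = 114/11; seller burden = 61.5 − 1163/22 = 95/11.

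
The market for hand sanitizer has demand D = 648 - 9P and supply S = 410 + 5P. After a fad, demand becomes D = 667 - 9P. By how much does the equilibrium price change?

ΔP = 19/14

Original equilibrium: P* = 17, Q* = 495.
New equilibrium: 667 - 9P = 410 + 5P, so 257 = 14P and P' = 257/14; Q' = 667 − 9(257/14) = 7025/14.
Change in price: 257/14 − 17 = 19/14.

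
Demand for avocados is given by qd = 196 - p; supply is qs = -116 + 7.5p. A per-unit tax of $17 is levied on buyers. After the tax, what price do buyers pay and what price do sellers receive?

Pre-tax equilibrium: p* = 624/17, q* = 2708/17.
Tax on buyers shifts demand to qd = 196 − 1(p + 17) = 179 - p.
179 - p = -116 + 7.5p gives seller price ps = 590/17; buyers pay pb = 590/17 + 17 = 879/17.
New quantity: q = 196 − 1(879/17) = 2453/17.

Buyers pay 879/17, sellers receive 590/17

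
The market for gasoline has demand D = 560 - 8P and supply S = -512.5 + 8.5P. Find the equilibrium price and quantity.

P* = 65, Q* = 40

Set D = S: 560 - 8P = -512.5 + 8.5P.
1072.5 = 16.5P, so P* = 65.
Q* = 560 − 8(65) = 40.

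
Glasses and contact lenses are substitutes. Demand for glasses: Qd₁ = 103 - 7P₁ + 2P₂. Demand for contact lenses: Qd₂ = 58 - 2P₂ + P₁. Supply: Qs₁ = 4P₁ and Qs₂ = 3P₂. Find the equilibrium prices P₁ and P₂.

Market 1: 103 - 7P₁ + 2P₂ = 4P₁ → 11P₁ - 2P₂ = 103.
Market 2: 5P₂ - P₁ = 58.
Eliminating P₂: 5×(1) + 2×(2) gives 53P₁ = 631, so P₁ = 631/53.
Back-substitute into (2): P₂ = (58 + 1×631/53) / 5 = 741/53.

P₁ = 631/53, P₂ = 741/53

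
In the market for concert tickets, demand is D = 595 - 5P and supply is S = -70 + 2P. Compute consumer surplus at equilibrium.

Consumer surplus = 1440

Equilibrium: 595 - 5P = -70 + 2P gives P* = 95, Q* = 120.
Demand choke price (D = 0): P = 119.
CS = ½(119 − 95)(120) = 1440.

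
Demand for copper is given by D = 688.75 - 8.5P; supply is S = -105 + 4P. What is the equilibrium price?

P* = 63.5

Set D = S: 688.75 - 8.5P = -105 + 4P.
793.75 = 12.5P, so P* = 63.5.
Q* = 688.75 − 8.5(63.5) = 149.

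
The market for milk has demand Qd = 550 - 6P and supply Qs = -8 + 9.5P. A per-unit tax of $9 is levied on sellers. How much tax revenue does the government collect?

Pre-tax equilibrium: P* = 36, Q* = 334.
Tax on sellers shifts supply to Qs = -8 + 9.5(P − 9) = -93.5 + 9.5P.
550 - 6P = -93.5 + 9.5P gives buyer price Pb = 1287/31; sellers receive Ps = 1287/31 − 9 = 1008/31.
New quantity: Q = 550 − 6(1287/31) = 9328/31.
Revenue = 9 × 9328/31 = 83952/31.

Tax revenue = 83952/31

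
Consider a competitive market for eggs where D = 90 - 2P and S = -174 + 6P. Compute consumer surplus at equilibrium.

Equilibrium: 90 - 2P = -174 + 6P gives P* = 33, Q* = 24.
Demand choke price (D = 0): P = 45.
CS = ½(45 − 33)(24) = 144.

Consumer surplus = 144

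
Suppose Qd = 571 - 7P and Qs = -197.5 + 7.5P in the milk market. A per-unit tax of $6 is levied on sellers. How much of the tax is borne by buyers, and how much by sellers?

Pre-tax equilibrium: P* = 53, Q* = 200.
Tax on sellers shifts supply to Qs = -197.5 + 7.5(P − 6) = -242.5 + 7.5P.
571 - 7P = -242.5 + 7.5P gives buyer price Pb = 1627/29; sellers receive Ps = 1627/29 − 6 = 1453/29.
New quantity: Q = 571 − 7(1627/29) = 5170/29.
Buyer burden = 1627/29 − 53 = 90/29; seller burden = 53 − 1453/29 = 84/29.

Buyers bear 90/29, sellers bear 84/29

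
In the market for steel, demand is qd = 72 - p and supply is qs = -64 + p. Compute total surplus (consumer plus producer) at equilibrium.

Equilibrium: 72 - p = -64 + p gives p* = 68, q* = 4.
Demand choke price: p = 72; supply starts at p = 64.
CS = ½(72 − 68)(4) = 8; PS = ½(68 − 64)(4) = 8.

Total surplus = 16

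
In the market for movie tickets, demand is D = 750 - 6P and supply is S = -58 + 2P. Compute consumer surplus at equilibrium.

Consumer surplus = 1728

Equilibrium: 750 - 6P = -58 + 2P gives P* = 101, Q* = 144.
Demand choke price (D = 0): P = 125.
CS = ½(125 − 101)(144) = 1728.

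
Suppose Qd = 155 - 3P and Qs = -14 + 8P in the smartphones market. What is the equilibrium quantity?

Q* = 1198/11

Set Qd = Qs: 155 - 3P = -14 + 8P.
169 = 11P, so P* = 169/11.
Q* = 155 − 3(169/11) = 1198/11.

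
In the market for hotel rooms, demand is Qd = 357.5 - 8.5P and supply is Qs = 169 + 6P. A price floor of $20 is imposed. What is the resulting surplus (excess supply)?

Surplus = 101.5

Equilibrium price would be P* = 13, so the floor at 20 binds.
At P = 20: Qd = 187.5, Qs = 289.
Surplus = 289 − 187.5 = 101.5.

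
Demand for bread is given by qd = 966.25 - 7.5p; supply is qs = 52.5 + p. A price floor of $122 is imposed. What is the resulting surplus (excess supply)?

Equilibrium price would be p* = 107.5, so the floor at 122 binds.
At p = 122: qd = 51.25, qs = 174.5.
Surplus = 174.5 − 51.25 = 123.25.

Surplus = 123.25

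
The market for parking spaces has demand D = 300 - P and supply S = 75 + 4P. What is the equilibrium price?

P* = 45

Set D = S: 300 - P = 75 + 4P.
225 = 5P, so P* = 45.
Q* = 300 − 1(45) = 255.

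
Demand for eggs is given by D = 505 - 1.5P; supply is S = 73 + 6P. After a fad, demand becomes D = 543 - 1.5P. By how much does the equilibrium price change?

Original equilibrium: P* = 57.6, Q* = 418.6.
New equilibrium: 543 - 1.5P = 73 + 6P, so 470 = 7.5P and P' = 188/3; Q' = 543 − 1.5(188/3) = 449.
Change in price: 188/3 − 57.6 = 76/15.

ΔP = 76/15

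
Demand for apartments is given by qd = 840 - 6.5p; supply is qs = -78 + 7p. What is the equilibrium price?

p* = 68

Set qd = qs: 840 - 6.5p = -78 + 7p.
918 = 13.5p, so p* = 68.
q* = 840 − 6.5(68) = 398.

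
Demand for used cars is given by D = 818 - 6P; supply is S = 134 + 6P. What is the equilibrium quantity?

Q* = 476

Set D = S: 818 - 6P = 134 + 6P.
684 = 12P, so P* = 57.
Q* = 818 − 6(57) = 476.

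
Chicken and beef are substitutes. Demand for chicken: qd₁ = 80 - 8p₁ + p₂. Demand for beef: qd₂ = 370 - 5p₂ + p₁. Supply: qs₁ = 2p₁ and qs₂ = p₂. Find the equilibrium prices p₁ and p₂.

Market 1: 80 - 8p₁ + p₂ = 2p₁ → 10p₁ - p₂ = 80.
Market 2: 6p₂ - p₁ = 370.
Eliminating p₂: 6×(1) + 1×(2) gives 59p₁ = 850, so p₁ = 850/59.
Back-substitute into (2): p₂ = (370 + 1×850/59) / 6 = 3780/59.

p₁ = 850/59, p₂ = 3780/59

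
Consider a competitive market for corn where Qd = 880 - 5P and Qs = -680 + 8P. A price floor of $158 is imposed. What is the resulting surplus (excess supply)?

Surplus = 494

Equilibrium price would be P* = 120, so the floor at 158 binds.
At P = 158: Qd = 90, Qs = 584.
Surplus = 584 − 90 = 494.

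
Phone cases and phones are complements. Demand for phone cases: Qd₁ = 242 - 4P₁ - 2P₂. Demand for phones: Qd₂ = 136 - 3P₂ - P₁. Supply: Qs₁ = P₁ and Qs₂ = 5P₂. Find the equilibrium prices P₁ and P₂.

Market 1: 242 - 4P₁ - 2P₂ = P₁ → 5P₁ + 2P₂ = 242.
Market 2: 8P₂ + P₁ = 136.
Eliminating P₂: 8×(1) − 2×(2) gives 38P₁ = 1664, so P₁ = 832/19.
Back-substitute into (2): P₂ = (136 − 1×832/19) / 8 = 219/19.

P₁ = 832/19, P₂ = 219/19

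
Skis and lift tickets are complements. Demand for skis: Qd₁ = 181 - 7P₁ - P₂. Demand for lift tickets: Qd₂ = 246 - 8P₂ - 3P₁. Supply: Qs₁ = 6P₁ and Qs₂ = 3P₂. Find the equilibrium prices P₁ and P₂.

P₁ = 349/28, P₂ = 531/28

Market 1: 181 - 7P₁ - P₂ = 6P₁ → 13P₁ + P₂ = 181.
Market 2: 11P₂ + 3P₁ = 246.
Eliminating P₂: 11×(1) − 1×(2) gives 140P₁ = 1745, so P₁ = 349/28.
Back-substitute into (2): P₂ = (246 − 3×349/28) / 11 = 531/28.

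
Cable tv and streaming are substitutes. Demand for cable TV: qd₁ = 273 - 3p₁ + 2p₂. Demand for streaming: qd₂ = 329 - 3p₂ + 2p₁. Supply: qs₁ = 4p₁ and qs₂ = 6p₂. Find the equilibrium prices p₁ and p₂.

p₁ = 3115/59, p₂ = 2849/59

Market 1: 273 - 3p₁ + 2p₂ = 4p₁ → 7p₁ - 2p₂ = 273.
Market 2: 9p₂ - 2p₁ = 329.
Eliminating p₂: 9×(1) + 2×(2) gives 59p₁ = 3115, so p₁ = 3115/59.
Back-substitute into (2): p₂ = (329 + 2×3115/59) / 9 = 2849/59.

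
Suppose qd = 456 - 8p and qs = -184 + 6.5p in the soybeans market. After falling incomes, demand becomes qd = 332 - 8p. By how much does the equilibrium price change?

Δp = -248/29

Original equilibrium: p* = 1280/29, q* = 2984/29.
New equilibrium: 332 - 8p = -184 + 6.5p, so 516 = 14.5p and p' = 1032/29; q' = 332 − 8(1032/29) = 1372/29.
Change in price: 1032/29 − 1280/29 = -248/29.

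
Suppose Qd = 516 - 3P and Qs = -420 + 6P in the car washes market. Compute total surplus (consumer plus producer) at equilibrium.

Total surplus = 10404

Equilibrium: 516 - 3P = -420 + 6P gives P* = 104, Q* = 204.
Demand choke price: P = 172; supply starts at P = 70.
CS = ½(172 − 104)(204) = 6936; PS = ½(104 − 70)(204) = 3468.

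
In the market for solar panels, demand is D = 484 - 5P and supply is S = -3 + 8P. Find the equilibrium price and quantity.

P* = 487/13, Q* = 3857/13

Set D = S: 484 - 5P = -3 + 8P.
487 = 13P, so P* = 487/13.
Q* = 484 − 5(487/13) = 3857/13.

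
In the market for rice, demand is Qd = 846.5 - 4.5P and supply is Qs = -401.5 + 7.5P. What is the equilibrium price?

P* = 104

Set Qd = Qs: 846.5 - 4.5P = -401.5 + 7.5P.
1248 = 12P, so P* = 104.
Q* = 846.5 − 4.5(104) = 378.5.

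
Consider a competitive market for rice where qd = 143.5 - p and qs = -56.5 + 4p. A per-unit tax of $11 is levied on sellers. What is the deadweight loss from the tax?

Pre-tax equilibrium: p* = 40, q* = 103.5.
Tax on sellers shifts supply to qs = -56.5 + 4(p − 11) = -100.5 + 4p.
143.5 - p = -100.5 + 4p gives buyer price pb = 48.8; sellers receive ps = 48.8 − 11 = 37.8.
New quantity: q = 143.5 − 1(48.8) = 94.7.
DWL = ½ × 11 × (103.5 − 94.7) = 48.4.

Deadweight loss = 48.4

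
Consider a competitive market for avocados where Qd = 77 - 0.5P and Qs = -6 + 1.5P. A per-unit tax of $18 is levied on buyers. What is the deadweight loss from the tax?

Pre-tax equilibrium: P* = 41.5, Q* = 56.25.
Tax on buyers shifts demand to Qd = 77 − 0.5(P + 18) = 68 - 0.5P.
68 - 0.5P = -6 + 1.5P gives seller price Ps = 37; buyers pay Pb = 37 + 18 = 55.
New quantity: Q = 77 − 0.5(55) = 49.5.
DWL = ½ × 18 × (56.25 − 49.5) = 60.75.

Deadweight loss = 60.75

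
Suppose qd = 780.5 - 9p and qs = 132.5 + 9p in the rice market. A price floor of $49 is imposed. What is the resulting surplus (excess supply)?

Surplus = 234

Equilibrium price would be p* = 36, so the floor at 49 binds.
At p = 49: qd = 339.5, qs = 573.5.
Surplus = 573.5 − 339.5 = 234.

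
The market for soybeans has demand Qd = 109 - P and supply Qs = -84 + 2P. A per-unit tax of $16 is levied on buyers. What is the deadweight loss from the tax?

Pre-tax equilibrium: P* = 193/3, Q* = 134/3.
Tax on buyers shifts demand to Qd = 109 − 1(P + 16) = 93 - P.
93 - P = -84 + 2P gives seller price Ps = 59; buyers pay Pb = 59 + 16 = 75.
New quantity: Q = 109 − 1(75) = 34.
DWL = ½ × 16 × (134/3 − 34) = 256/3.

Deadweight loss = 256/3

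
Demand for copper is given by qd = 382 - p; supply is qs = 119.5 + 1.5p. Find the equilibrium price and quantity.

Set qd = qs: 382 - p = 119.5 + 1.5p.
262.5 = 2.5p, so p* = 105.
q* = 382 − 1(105) = 277.

p* = 105, q* = 277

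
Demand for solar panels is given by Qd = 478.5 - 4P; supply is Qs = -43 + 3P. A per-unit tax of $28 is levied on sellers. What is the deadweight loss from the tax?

Pre-tax equilibrium: P* = 74.5, Q* = 180.5.
Tax on sellers shifts supply to Qs = -43 + 3(P − 28) = -127 + 3P.
478.5 - 4P = -127 + 3P gives buyer price Pb = 86.5; sellers receive Ps = 86.5 − 28 = 58.5.
New quantity: Q = 478.5 − 4(86.5) = 132.5.
DWL = ½ × 28 × (180.5 − 132.5) = 672.

Deadweight loss = 672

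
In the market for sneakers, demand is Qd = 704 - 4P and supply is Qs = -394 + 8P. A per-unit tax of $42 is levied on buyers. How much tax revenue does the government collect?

Pre-tax equilibrium: P* = 91.5, Q* = 338.
Tax on buyers shifts demand to Qd = 704 − 4(P + 42) = 536 - 4P.
536 - 4P = -394 + 8P gives seller price Ps = 77.5; buyers pay Pb = 77.5 + 42 = 119.5.
New quantity: Q = 704 − 4(119.5) = 226.
Revenue = 42 × 226 = 9492.

Tax revenue = 9492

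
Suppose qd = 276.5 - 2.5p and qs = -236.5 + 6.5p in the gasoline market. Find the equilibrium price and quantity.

Set qd = qs: 276.5 - 2.5p = -236.5 + 6.5p.
513 = 9p, so p* = 57.
q* = 276.5 − 2.5(57) = 134.

p* = 57, q* = 134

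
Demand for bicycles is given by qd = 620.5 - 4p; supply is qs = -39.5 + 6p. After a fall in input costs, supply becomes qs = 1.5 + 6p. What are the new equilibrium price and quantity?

p' = 61.9, q' = 372.9

Original equilibrium: p* = 66, q* = 356.5.
New equilibrium: 620.5 - 4p = 1.5 + 6p, so 619 = 10p and p' = 61.9; q' = 620.5 − 4(61.9) = 372.9.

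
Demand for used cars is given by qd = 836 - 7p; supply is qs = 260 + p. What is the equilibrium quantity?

Set qd = qs: 836 - 7p = 260 + p.
576 = 8p, so p* = 72.
q* = 836 − 7(72) = 332.

q* = 332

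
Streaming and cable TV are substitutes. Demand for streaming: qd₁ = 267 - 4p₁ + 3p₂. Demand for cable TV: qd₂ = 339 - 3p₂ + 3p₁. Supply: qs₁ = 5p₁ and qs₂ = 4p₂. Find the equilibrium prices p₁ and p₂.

Market 1: 267 - 4p₁ + 3p₂ = 5p₁ → 9p₁ - 3p₂ = 267.
Market 2: 7p₂ - 3p₁ = 339.
Eliminating p₂: 7×(1) + 3×(2) gives 54p₁ = 2886, so p₁ = 481/9.
Back-substitute into (2): p₂ = (339 + 3×481/9) / 7 = 214/3.

p₁ = 481/9, p₂ = 214/3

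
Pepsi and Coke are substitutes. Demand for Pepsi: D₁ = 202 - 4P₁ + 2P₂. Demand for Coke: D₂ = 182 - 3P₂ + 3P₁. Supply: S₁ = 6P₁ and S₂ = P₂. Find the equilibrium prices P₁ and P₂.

P₁ = 586/17, P₂ = 1213/17

Market 1: 202 - 4P₁ + 2P₂ = 6P₁ → 10P₁ - 2P₂ = 202.
Market 2: 4P₂ - 3P₁ = 182.
Eliminating P₂: 4×(1) + 2×(2) gives 34P₁ = 1172, so P₁ = 586/17.
Back-substitute into (2): P₂ = (182 + 3×586/17) / 4 = 1213/17.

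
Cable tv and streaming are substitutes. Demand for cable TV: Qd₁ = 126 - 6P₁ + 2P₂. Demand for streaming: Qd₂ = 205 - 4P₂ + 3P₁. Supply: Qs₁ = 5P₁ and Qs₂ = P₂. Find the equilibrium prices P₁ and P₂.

Market 1: 126 - 6P₁ + 2P₂ = 5P₁ → 11P₁ - 2P₂ = 126.
Market 2: 5P₂ - 3P₁ = 205.
Eliminating P₂: 5×(1) + 2×(2) gives 49P₁ = 1040, so P₁ = 1040/49.
Back-substitute into (2): P₂ = (205 + 3×1040/49) / 5 = 2633/49.

P₁ = 1040/49, P₂ = 2633/49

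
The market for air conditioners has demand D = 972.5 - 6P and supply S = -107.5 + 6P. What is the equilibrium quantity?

Q* = 432.5

Set D = S: 972.5 - 6P = -107.5 + 6P.
1080 = 12P, so P* = 90.
Q* = 972.5 − 6(90) = 432.5.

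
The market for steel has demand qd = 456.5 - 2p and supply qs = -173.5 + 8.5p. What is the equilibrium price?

p* = 60

Set qd = qs: 456.5 - 2p = -173.5 + 8.5p.
630 = 10.5p, so p* = 60.
q* = 456.5 − 2(60) = 336.5.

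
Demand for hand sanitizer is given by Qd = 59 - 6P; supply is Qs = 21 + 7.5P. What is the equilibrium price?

Set Qd = Qs: 59 - 6P = 21 + 7.5P.
38 = 13.5P, so P* = 76/27.
Q* = 59 − 6(76/27) = 379/9.

P* = 76/27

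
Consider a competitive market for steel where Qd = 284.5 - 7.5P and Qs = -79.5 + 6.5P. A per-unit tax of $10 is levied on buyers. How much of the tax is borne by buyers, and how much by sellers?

Buyers bear 65/14, sellers bear 75/14

Pre-tax equilibrium: P* = 26, Q* = 89.5.
Tax on buyers shifts demand to Qd = 284.5 − 7.5(P + 10) = 209.5 - 7.5P.
209.5 - 7.5P = -79.5 + 6.5P gives seller price Ps = 289/14; buyers pay Pb = 289/14 + 10 = 429/14.
New quantity: Q = 284.5 − 7.5(429/14) = 1531/28.
Buyer burden = 429/14 − 26 = 65/14; seller burden = 26 − 289/14 = 75/14.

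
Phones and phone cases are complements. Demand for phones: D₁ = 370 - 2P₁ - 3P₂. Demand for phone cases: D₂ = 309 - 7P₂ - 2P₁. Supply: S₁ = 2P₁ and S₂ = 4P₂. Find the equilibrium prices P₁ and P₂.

P₁ = 3143/38, P₂ = 248/19

Market 1: 370 - 2P₁ - 3P₂ = 2P₁ → 4P₁ + 3P₂ = 370.
Market 2: 11P₂ + 2P₁ = 309.
Eliminating P₂: 11×(1) − 3×(2) gives 38P₁ = 3143, so P₁ = 3143/38.
Back-substitute into (2): P₂ = (309 − 2×3143/38) / 11 = 248/19.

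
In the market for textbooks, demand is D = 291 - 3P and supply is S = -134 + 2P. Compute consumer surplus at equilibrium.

Equilibrium: 291 - 3P = -134 + 2P gives P* = 85, Q* = 36.
Demand choke price (D = 0): P = 97.
CS = ½(97 − 85)(36) = 216.

Consumer surplus = 216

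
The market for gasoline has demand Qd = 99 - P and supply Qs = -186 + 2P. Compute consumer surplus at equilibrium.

Equilibrium: 99 - P = -186 + 2P gives P* = 95, Q* = 4.
Demand choke price (Qd = 0): P = 99.
CS = ½(99 − 95)(4) = 8.

Consumer surplus = 8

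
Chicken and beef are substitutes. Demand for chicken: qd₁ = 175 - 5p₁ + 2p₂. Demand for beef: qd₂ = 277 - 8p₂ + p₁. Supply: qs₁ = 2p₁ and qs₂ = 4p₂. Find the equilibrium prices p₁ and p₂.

Market 1: 175 - 5p₁ + 2p₂ = 2p₁ → 7p₁ - 2p₂ = 175.
Market 2: 12p₂ - p₁ = 277.
Eliminating p₂: 12×(1) + 2×(2) gives 82p₁ = 2654, so p₁ = 1327/41.
Back-substitute into (2): p₂ = (277 + 1×1327/41) / 12 = 1057/41.

p₁ = 1327/41, p₂ = 1057/41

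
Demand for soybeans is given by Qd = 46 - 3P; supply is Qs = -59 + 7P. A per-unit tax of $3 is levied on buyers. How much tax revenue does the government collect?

Tax revenue = 24.6

Pre-tax equilibrium: P* = 10.5, Q* = 14.5.
Tax on buyers shifts demand to Qd = 46 − 3(P + 3) = 37 - 3P.
37 - 3P = -59 + 7P gives seller price Ps = 9.6; buyers pay Pb = 9.6 + 3 = 12.6.
New quantity: Q = 46 − 3(12.6) = 8.2.
Revenue = 3 × 8.2 = 24.6.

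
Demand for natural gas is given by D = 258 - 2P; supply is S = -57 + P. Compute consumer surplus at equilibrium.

Consumer surplus = 576

Equilibrium: 258 - 2P = -57 + P gives P* = 105, Q* = 48.
Demand choke price (D = 0): P = 129.
CS = ½(129 − 105)(48) = 576.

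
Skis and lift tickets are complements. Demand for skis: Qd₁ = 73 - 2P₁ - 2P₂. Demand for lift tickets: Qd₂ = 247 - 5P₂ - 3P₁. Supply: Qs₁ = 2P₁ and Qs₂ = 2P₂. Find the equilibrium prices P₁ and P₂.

Market 1: 73 - 2P₁ - 2P₂ = 2P₁ → 4P₁ + 2P₂ = 73.
Market 2: 7P₂ + 3P₁ = 247.
Eliminating P₂: 7×(1) − 2×(2) gives 22P₁ = 17, so P₁ = 17/22.
Back-substitute into (2): P₂ = (247 − 3×17/22) / 7 = 769/22.

P₁ = 17/22, P₂ = 769/22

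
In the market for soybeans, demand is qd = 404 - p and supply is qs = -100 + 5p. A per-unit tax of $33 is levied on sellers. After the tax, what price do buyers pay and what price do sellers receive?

Pre-tax equilibrium: p* = 84, q* = 320.
Tax on sellers shifts supply to qs = -100 + 5(p − 33) = -265 + 5p.
404 - p = -265 + 5p gives buyer price pb = 111.5; sellers receive ps = 111.5 − 33 = 78.5.
New quantity: q = 404 − 1(111.5) = 292.5.

Buyers pay $111.5, sellers receive $78.5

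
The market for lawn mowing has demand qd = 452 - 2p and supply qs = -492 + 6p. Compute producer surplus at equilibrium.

Equilibrium: 452 - 2p = -492 + 6p gives p* = 118, q* = 216.
Supply starts at p = 82 (where qs = 0).
PS = ½(118 − 82)(216) = 3888.

Producer surplus = 3888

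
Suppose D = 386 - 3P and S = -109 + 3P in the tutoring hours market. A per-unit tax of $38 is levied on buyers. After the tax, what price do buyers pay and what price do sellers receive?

Pre-tax equilibrium: P* = 82.5, Q* = 138.5.
Tax on buyers shifts demand to D = 386 − 3(P + 38) = 272 - 3P.
272 - 3P = -109 + 3P gives seller price Ps = 63.5; buyers pay Pb = 63.5 + 38 = 101.5.
New quantity: Q = 386 − 3(101.5) = 81.5.

Buyers pay $101.5, sellers receive $63.5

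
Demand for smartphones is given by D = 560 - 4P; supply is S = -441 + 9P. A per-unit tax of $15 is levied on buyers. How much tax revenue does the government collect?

Pre-tax equilibrium: P* = 77, Q* = 252.
Tax on buyers shifts demand to D = 560 − 4(P + 15) = 500 - 4P.
500 - 4P = -441 + 9P gives seller price Ps = 941/13; buyers pay Pb = 941/13 + 15 = 1136/13.
New quantity: Q = 560 − 4(1136/13) = 2736/13.
Revenue = 15 × 2736/13 = 41040/13.

Tax revenue = 41040/13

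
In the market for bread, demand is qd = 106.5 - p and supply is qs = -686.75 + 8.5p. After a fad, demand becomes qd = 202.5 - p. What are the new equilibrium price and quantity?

p' = 3557/38, q' = 2069/19

Original equilibrium: p* = 83.5, q* = 23.
New equilibrium: 202.5 - p = -686.75 + 8.5p, so 889.25 = 9.5p and p' = 3557/38; q' = 202.5 − 1(3557/38) = 2069/19.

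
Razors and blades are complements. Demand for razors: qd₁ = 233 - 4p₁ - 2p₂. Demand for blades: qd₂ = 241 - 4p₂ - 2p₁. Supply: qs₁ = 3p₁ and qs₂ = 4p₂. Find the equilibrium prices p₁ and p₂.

Market 1: 233 - 4p₁ - 2p₂ = 3p₁ → 7p₁ + 2p₂ = 233.
Market 2: 8p₂ + 2p₁ = 241.
Eliminating p₂: 8×(1) − 2×(2) gives 52p₁ = 1382, so p₁ = 691/26.
Back-substitute into (2): p₂ = (241 − 2×691/26) / 8 = 1221/52.

p₁ = 691/26, p₂ = 1221/52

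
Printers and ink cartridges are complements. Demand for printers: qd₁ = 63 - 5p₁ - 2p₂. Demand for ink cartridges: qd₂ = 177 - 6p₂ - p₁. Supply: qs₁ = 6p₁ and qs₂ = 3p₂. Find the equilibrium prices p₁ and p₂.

Market 1: 63 - 5p₁ - 2p₂ = 6p₁ → 11p₁ + 2p₂ = 63.
Market 2: 9p₂ + p₁ = 177.
Eliminating p₂: 9×(1) − 2×(2) gives 97p₁ = 213, so p₁ = 213/97.
Back-substitute into (2): p₂ = (177 − 1×213/97) / 9 = 1884/97.

p₁ = 213/97, p₂ = 1884/97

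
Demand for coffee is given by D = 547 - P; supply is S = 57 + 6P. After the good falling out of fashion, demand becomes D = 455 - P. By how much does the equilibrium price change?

Original equilibrium: P* = 70, Q* = 477.
New equilibrium: 455 - P = 57 + 6P, so 398 = 7P and P' = 398/7; Q' = 455 − 1(398/7) = 2787/7.
Change in price: 398/7 − 70 = -92/7.

ΔP = -92/7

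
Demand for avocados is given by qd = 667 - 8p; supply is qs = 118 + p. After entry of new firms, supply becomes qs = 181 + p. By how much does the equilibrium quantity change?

Original equilibrium: p* = 61, q* = 179.
New equilibrium: 667 - 8p = 181 + p, so 486 = 9p and p' = 54; q' = 667 − 8(54) = 235.
Change in quantity: 235 − 179 = 56.

Δq = 56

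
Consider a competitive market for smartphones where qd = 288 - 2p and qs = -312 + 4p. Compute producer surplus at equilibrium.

Producer surplus = 968

Equilibrium: 288 - 2p = -312 + 4p gives p* = 100, q* = 88.
Supply starts at p = 78 (where qs = 0).
PS = ½(100 − 78)(88) = 968.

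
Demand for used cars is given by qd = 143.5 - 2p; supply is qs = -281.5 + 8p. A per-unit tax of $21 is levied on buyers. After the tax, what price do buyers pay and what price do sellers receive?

Pre-tax equilibrium: p* = 42.5, q* = 58.5.
Tax on buyers shifts demand to qd = 143.5 − 2(p + 21) = 101.5 - 2p.
101.5 - 2p = -281.5 + 8p gives seller price ps = 38.3; buyers pay pb = 38.3 + 21 = 59.3.
New quantity: q = 143.5 − 2(59.3) = 24.9.

Buyers pay $59.3, sellers receive $38.3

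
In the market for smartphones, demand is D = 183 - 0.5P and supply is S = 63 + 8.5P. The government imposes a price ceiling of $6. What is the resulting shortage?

Equilibrium price would be P* = 40/3, so the ceiling at 6 binds.
At P = 6: D = 183 − 0.5(6) = 180, S = 63 + 8.5(6) = 114.
Shortage = 180 − 114 = 66.

Shortage = 66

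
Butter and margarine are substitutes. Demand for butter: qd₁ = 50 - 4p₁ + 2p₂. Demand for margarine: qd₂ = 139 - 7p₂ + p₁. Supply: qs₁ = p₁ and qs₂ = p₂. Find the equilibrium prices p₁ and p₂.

Market 1: 50 - 4p₁ + 2p₂ = p₁ → 5p₁ - 2p₂ = 50.
Market 2: 8p₂ - p₁ = 139.
Eliminating p₂: 8×(1) + 2×(2) gives 38p₁ = 678, so p₁ = 339/19.
Back-substitute into (2): p₂ = (139 + 1×339/19) / 8 = 745/38.

p₁ = 339/19, p₂ = 745/38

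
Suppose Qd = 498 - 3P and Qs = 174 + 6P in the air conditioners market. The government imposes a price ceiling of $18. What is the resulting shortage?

Shortage = 162

Equilibrium price would be P* = 36, so the ceiling at 18 binds.
At P = 18: Qd = 498 − 3(18) = 444, Qs = 174 + 6(18) = 282.
Shortage = 444 − 282 = 162.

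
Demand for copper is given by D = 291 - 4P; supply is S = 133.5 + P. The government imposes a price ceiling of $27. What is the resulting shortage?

Shortage = 22.5

Equilibrium price would be P* = 31.5, so the ceiling at 27 binds.
At P = 27: D = 291 − 4(27) = 183, S = 133.5 + 1(27) = 160.5.
Shortage = 183 − 160.5 = 22.5.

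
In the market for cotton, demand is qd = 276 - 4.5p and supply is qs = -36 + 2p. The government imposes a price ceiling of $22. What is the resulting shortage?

Shortage = 169

Equilibrium price would be p* = 48, so the ceiling at 22 binds.
At p = 22: qd = 276 − 4.5(22) = 177, qs = -36 + 2(22) = 8.
Shortage = 177 − 8 = 169.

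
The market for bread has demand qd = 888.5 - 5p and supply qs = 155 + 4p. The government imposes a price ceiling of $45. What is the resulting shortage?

Equilibrium price would be p* = 81.5, so the ceiling at 45 binds.
At p = 45: qd = 888.5 − 5(45) = 663.5, qs = 155 + 4(45) = 335.
Shortage = 663.5 − 335 = 328.5.

Shortage = 328.5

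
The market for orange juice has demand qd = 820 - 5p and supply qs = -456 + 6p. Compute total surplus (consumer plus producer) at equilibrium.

Total surplus = 10560

Equilibrium: 820 - 5p = -456 + 6p gives p* = 116, q* = 240.
Demand choke price: p = 164; supply starts at p = 76.
CS = ½(164 − 116)(240) = 5760; PS = ½(116 − 76)(240) = 4800.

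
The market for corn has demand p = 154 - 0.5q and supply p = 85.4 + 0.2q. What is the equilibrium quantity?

Set the two price expressions equal: 154 - 0.5q = 85.4 + 0.2q.
68.6 = 0.7q, so q* = 98.
p* = 154 − (0.5)(98) = 105.

q* = 98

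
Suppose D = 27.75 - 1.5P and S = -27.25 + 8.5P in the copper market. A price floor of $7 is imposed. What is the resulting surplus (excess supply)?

Surplus = 15

Equilibrium price would be P* = 5.5, so the floor at 7 binds.
At P = 7: D = 17.25, S = 32.25.
Surplus = 32.25 − 17.25 = 15.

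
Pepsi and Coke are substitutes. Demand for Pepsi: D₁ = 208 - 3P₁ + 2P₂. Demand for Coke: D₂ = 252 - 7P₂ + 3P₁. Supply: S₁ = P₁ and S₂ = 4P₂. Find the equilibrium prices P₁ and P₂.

P₁ = 1396/19, P₂ = 816/19

Market 1: 208 - 3P₁ + 2P₂ = P₁ → 4P₁ - 2P₂ = 208.
Market 2: 11P₂ - 3P₁ = 252.
Eliminating P₂: 11×(1) + 2×(2) gives 38P₁ = 2792, so P₁ = 1396/19.
Back-substitute into (2): P₂ = (252 + 3×1396/19) / 11 = 816/19.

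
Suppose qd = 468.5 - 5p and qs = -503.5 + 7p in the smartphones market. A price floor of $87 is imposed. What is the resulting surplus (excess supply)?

Equilibrium price would be p* = 81, so the floor at 87 binds.
At p = 87: qd = 33.5, qs = 105.5.
Surplus = 105.5 − 33.5 = 72.

Surplus = 72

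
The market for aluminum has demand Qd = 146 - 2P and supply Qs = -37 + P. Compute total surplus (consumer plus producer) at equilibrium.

Total surplus = 432

Equilibrium: 146 - 2P = -37 + P gives P* = 61, Q* = 24.
Demand choke price: P = 73; supply starts at P = 37.
CS = ½(73 − 61)(24) = 144; PS = ½(61 − 37)(24) = 288.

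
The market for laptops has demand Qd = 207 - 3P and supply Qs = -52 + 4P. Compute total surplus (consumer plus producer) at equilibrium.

Equilibrium: 207 - 3P = -52 + 4P gives P* = 37, Q* = 96.
Demand choke price: P = 69; supply starts at P = 13.
CS = ½(69 − 37)(96) = 1536; PS = ½(37 − 13)(96) = 1152.

Total surplus = 2688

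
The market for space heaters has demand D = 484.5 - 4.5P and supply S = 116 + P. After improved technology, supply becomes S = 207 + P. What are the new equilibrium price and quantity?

Original equilibrium: P* = 67, Q* = 183.
New equilibrium: 484.5 - 4.5P = 207 + P, so 277.5 = 5.5P and P' = 555/11; Q' = 484.5 − 4.5(555/11) = 2832/11.

P' = 555/11, Q' = 2832/11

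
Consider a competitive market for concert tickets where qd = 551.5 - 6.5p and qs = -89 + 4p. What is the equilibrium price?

Set qd = qs: 551.5 - 6.5p = -89 + 4p.
640.5 = 10.5p, so p* = 61.
q* = 551.5 − 6.5(61) = 155.

p* = 61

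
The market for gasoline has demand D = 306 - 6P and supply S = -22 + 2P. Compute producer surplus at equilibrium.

Producer surplus = 900

Equilibrium: 306 - 6P = -22 + 2P gives P* = 41, Q* = 60.
Supply starts at P = 11 (where S = 0).
PS = ½(41 − 11)(60) = 900.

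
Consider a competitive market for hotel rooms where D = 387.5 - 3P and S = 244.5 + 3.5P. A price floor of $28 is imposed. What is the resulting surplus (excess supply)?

Surplus = 39

Equilibrium price would be P* = 22, so the floor at 28 binds.
At P = 28: D = 303.5, S = 342.5.
Surplus = 342.5 − 303.5 = 39.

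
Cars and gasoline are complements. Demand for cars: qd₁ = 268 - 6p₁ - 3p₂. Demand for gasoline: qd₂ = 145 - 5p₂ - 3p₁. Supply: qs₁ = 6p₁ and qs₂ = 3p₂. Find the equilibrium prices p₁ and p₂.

Market 1: 268 - 6p₁ - 3p₂ = 6p₁ → 12p₁ + 3p₂ = 268.
Market 2: 8p₂ + 3p₁ = 145.
Eliminating p₂: 8×(1) − 3×(2) gives 87p₁ = 1709, so p₁ = 1709/87.
Back-substitute into (2): p₂ = (145 − 3×1709/87) / 8 = 312/29.

p₁ = 1709/87, p₂ = 312/29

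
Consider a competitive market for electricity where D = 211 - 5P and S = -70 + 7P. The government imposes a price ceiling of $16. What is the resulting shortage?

Equilibrium price would be P* = 281/12, so the ceiling at 16 binds.
At P = 16: D = 211 − 5(16) = 131, S = -70 + 7(16) = 42.
Shortage = 131 − 42 = 89.

Shortage = 89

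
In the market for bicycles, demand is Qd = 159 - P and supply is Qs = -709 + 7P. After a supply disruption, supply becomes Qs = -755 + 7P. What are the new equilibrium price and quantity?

P' = 114.25, Q' = 44.75

Original equilibrium: P* = 108.5, Q* = 50.5.
New equilibrium: 159 - P = -755 + 7P, so 914 = 8P and P' = 114.25; Q' = 159 − 1(114.25) = 44.75.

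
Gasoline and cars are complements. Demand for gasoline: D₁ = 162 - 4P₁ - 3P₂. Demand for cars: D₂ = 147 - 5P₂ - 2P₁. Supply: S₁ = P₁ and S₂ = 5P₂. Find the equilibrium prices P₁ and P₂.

P₁ = 1179/44, P₂ = 411/44

Market 1: 162 - 4P₁ - 3P₂ = P₁ → 5P₁ + 3P₂ = 162.
Market 2: 10P₂ + 2P₁ = 147.
Eliminating P₂: 10×(1) − 3×(2) gives 44P₁ = 1179, so P₁ = 1179/44.
Back-substitute into (2): P₂ = (147 − 2×1179/44) / 10 = 411/44.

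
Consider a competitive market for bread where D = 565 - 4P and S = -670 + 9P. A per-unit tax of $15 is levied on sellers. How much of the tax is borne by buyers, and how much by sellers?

Pre-tax equilibrium: P* = 95, Q* = 185.
Tax on sellers shifts supply to S = -670 + 9(P − 15) = -805 + 9P.
565 - 4P = -805 + 9P gives buyer price Pb = 1370/13; sellers receive Ps = 1370/13 − 15 = 1175/13.
New quantity: Q = 565 − 4(1370/13) = 1865/13.
Buyer burden = 1370/13 − 95 = 135/13; seller burden = 95 − 1175/13 = 60/13.

Buyers bear 135/13, sellers bear 60/13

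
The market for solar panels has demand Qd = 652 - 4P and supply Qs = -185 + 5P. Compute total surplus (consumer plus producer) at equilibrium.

Equilibrium: 652 - 4P = -185 + 5P gives P* = 93, Q* = 280.
Demand choke price: P = 163; supply starts at P = 37.
CS = ½(163 − 93)(280) = 9800; PS = ½(93 − 37)(280) = 7840.

Total surplus = 17640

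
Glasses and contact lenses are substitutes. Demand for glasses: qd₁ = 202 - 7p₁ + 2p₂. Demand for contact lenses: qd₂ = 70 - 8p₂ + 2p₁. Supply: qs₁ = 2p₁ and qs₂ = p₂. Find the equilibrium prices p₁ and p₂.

p₁ = 178/7, p₂ = 94/7

Market 1: 202 - 7p₁ + 2p₂ = 2p₁ → 9p₁ - 2p₂ = 202.
Market 2: 9p₂ - 2p₁ = 70.
Eliminating p₂: 9×(1) + 2×(2) gives 77p₁ = 1958, so p₁ = 178/7.
Back-substitute into (2): p₂ = (70 + 2×178/7) / 9 = 94/7.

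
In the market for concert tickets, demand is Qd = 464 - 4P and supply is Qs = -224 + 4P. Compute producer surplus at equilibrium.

Equilibrium: 464 - 4P = -224 + 4P gives P* = 86, Q* = 120.
Supply starts at P = 56 (where Qs = 0).
PS = ½(86 − 56)(120) = 1800.

Producer surplus = 1800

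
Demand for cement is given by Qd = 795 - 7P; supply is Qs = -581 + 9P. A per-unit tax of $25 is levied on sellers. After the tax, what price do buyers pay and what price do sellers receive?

Buyers pay $100.0625, sellers receive $75.0625

Pre-tax equilibrium: P* = 86, Q* = 193.
Tax on sellers shifts supply to Qs = -581 + 9(P − 25) = -806 + 9P.
795 - 7P = -806 + 9P gives buyer price Pb = 100.0625; sellers receive Ps = 100.0625 − 25 = 75.0625.
New quantity: Q = 795 − 7(100.0625) = 94.5625.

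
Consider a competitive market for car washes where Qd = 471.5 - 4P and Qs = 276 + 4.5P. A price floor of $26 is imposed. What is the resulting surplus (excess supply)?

Surplus = 25.5

Equilibrium price would be P* = 23, so the floor at 26 binds.
At P = 26: Qd = 367.5, Qs = 393.
Surplus = 393 − 367.5 = 25.5.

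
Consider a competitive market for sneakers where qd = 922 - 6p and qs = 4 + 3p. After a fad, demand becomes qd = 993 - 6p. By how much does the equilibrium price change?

Original equilibrium: p* = 102, q* = 310.
New equilibrium: 993 - 6p = 4 + 3p, so 989 = 9p and p' = 989/9; q' = 993 − 6(989/9) = 1001/3.
Change in price: 989/9 − 102 = 71/9.

Δp = 71/9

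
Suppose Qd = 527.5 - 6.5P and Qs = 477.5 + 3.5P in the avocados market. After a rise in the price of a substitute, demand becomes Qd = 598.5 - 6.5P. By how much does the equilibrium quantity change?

ΔQ = 24.85

Original equilibrium: P* = 5, Q* = 495.
New equilibrium: 598.5 - 6.5P = 477.5 + 3.5P, so 121 = 10P and P' = 12.1; Q' = 598.5 − 6.5(12.1) = 519.85.
Change in quantity: 519.85 − 495 = 24.85.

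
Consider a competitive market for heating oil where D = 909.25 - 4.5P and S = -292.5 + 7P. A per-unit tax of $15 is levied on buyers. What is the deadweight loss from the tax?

Deadweight loss = 14175/46

Pre-tax equilibrium: P* = 104.5, Q* = 439.
Tax on buyers shifts demand to D = 909.25 − 4.5(P + 15) = 841.75 - 4.5P.
841.75 - 4.5P = -292.5 + 7P gives seller price Ps = 4537/46; buyers pay Pb = 4537/46 + 15 = 5227/46.
New quantity: Q = 909.25 − 4.5(5227/46) = 9152/23.
DWL = ½ × 15 × (439 − 9152/23) = 14175/46.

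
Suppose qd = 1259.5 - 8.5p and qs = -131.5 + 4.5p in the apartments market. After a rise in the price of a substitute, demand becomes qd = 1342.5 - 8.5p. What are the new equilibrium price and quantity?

p' = 1474/13, q' = 9847/26

Original equilibrium: p* = 107, q* = 350.
New equilibrium: 1342.5 - 8.5p = -131.5 + 4.5p, so 1474 = 13p and p' = 1474/13; q' = 1342.5 − 8.5(1474/13) = 9847/26.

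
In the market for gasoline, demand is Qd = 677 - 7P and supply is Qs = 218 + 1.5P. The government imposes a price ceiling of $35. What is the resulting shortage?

Equilibrium price would be P* = 54, so the ceiling at 35 binds.
At P = 35: Qd = 677 − 7(35) = 432, Qs = 218 + 1.5(35) = 270.5.
Shortage = 432 − 270.5 = 161.5.

Shortage = 161.5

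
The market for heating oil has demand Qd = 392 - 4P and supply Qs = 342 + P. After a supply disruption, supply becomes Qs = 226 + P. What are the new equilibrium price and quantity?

P' = 33.2, Q' = 259.2

Original equilibrium: P* = 10, Q* = 352.
New equilibrium: 392 - 4P = 226 + P, so 166 = 5P and P' = 33.2; Q' = 392 − 4(33.2) = 259.2.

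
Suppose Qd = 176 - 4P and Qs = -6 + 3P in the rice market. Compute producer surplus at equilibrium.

Producer surplus = 864

Equilibrium: 176 - 4P = -6 + 3P gives P* = 26, Q* = 72.
Supply starts at P = 2 (where Qs = 0).
PS = ½(26 − 2)(72) = 864.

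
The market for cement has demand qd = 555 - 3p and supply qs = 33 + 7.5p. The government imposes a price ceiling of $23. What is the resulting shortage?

Shortage = 280.5

Equilibrium price would be p* = 348/7, so the ceiling at 23 binds.
At p = 23: qd = 555 − 3(23) = 486, qs = 33 + 7.5(23) = 205.5.
Shortage = 486 − 205.5 = 280.5.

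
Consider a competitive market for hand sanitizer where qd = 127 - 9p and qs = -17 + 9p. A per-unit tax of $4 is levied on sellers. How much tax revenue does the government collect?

Tax revenue = 148

Pre-tax equilibrium: p* = 8, q* = 55.
Tax on sellers shifts supply to qs = -17 + 9(p − 4) = -53 + 9p.
127 - 9p = -53 + 9p gives buyer price pb = 10; sellers receive ps = 10 − 4 = 6.
New quantity: q = 127 − 9(10) = 37.
Revenue = 4 × 37 = 148.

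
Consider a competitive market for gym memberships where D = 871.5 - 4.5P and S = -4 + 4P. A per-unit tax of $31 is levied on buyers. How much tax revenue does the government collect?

Pre-tax equilibrium: P* = 103, Q* = 408.
Tax on buyers shifts demand to D = 871.5 − 4.5(P + 31) = 732 - 4.5P.
732 - 4.5P = -4 + 4P gives seller price Ps = 1472/17; buyers pay Pb = 1472/17 + 31 = 1999/17.
New quantity: Q = 871.5 − 4.5(1999/17) = 5820/17.
Revenue = 31 × 5820/17 = 180420/17.

Tax revenue = 180420/17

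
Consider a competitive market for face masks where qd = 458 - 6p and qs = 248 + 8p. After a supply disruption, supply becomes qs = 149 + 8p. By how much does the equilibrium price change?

Original equilibrium: p* = 15, q* = 368.
New equilibrium: 458 - 6p = 149 + 8p, so 309 = 14p and p' = 309/14; q' = 458 − 6(309/14) = 2279/7.
Change in price: 309/14 − 15 = 99/14.

Δp = 99/14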